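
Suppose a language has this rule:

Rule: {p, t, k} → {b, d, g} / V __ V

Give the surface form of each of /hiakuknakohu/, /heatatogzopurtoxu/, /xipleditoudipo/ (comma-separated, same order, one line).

/hiakuknakohu/: /k/ is a voiceless stop between vowels /a/ and /u/, so it voices to [g]. /k/ is a voiceless stop between vowels /a/ and /o/, so it voices to [g]. → [hiaguknagohu].
/heatatogzopurtoxu/: /t/ is a voiceless stop between vowels /a/ and /a/, so it voices to [d]. /t/ is a voiceless stop between vowels /a/ and /o/, so it voices to [d]. /p/ is a voiceless stop between vowels /o/ and /u/, so it voices to [b]. → [headadogzoburtoxu].
/xipleditoudipo/: /t/ is a voiceless stop between vowels /i/ and /o/, so it voices to [d]. /p/ is a voiceless stop between vowels /i/ and /o/, so it voices to [b]. → [xipledidoudibo].

hiaguknagohu, headadogzoburtoxu, xipledidoudibo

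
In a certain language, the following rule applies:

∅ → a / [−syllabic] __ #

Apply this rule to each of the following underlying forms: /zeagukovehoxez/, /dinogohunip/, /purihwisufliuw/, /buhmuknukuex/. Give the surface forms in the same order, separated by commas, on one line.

/zeagukovehoxez/: the form ends in the consonant /z/, so [a] is inserted word-finally. → [zeagukovehoxeza].
/dinogohunip/: the form ends in the consonant /p/, so [a] is inserted word-finally. → [dinogohunipa].
/purihwisufliuw/: the form ends in the consonant /w/, so [a] is inserted word-finally. → [purihwisufliuwa].
/buhmuknukuex/: the form ends in the consonant /x/, so [a] is inserted word-finally. → [buhmuknukuexa].

zeagukovehoxeza, dinogohunipa, purihwisufliuwa, buhmuknukuexa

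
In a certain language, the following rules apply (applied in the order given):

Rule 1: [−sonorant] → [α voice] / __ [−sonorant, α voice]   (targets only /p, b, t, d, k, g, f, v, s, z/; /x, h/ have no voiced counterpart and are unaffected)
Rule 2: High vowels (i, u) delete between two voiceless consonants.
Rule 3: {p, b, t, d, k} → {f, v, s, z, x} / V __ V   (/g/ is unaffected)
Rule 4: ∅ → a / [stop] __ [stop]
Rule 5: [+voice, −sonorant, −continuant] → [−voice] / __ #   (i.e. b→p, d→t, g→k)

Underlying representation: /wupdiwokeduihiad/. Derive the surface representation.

Rule 1 (regressive voicing assimilation): /p/ precedes the voiced obstruent /d/, so it voices to [b] by assimilation. /wupdiwokeduihiad/ → wubdiwokeduihiad.
Rule 2 (high vowel syncope): no segment meets the environment; /wubdiwokeduihiad/ is unchanged.
Rule 3 (intervocalic spirantization): /k/ is a stop between vowels /o/ and /e/, so it spirantizes to the fricative [x]. /d/ is a stop between vowels /e/ and /u/, so it spirantizes to the fricative [z]. /wubdiwokeduihiad/ → wubdiwoxezuihiad.
Rule 4 (stop-cluster a-epenthesis): /b/ and /d/ form a stop–stop cluster, so [a] is inserted between them. /wubdiwoxezuihiad/ → wubadiwoxezuihiad.
Rule 5 (final devoicing): /d/ is a voiced stop in word-final position, so it devoices to [t]. /wubadiwoxezuihiad/ → wubadiwoxezuihiat.

wubadiwoxezuihiat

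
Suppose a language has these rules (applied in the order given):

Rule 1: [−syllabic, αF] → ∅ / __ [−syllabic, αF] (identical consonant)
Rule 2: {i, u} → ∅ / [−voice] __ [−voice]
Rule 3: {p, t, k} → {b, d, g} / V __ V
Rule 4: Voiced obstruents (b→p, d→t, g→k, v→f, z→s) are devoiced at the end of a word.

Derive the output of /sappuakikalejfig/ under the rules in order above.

Rule 1 (degemination): /pp/ is a geminate; the first /p/ deletes. /sappuakikalejfig/ → sapuakikalejfig.
Rule 2 (high vowel syncope): /i/ is a high vowel flanked by voiceless consonants /k/ and /k/, so it deletes. /sapuakikalejfig/ → sapuakkalejfig.
Rule 3 (intervocalic voicing): /p/ is a voiceless stop between vowels /a/ and /u/, so it voices to [b]. /sapuakkalejfig/ → sabuakkalejfig.
Rule 4 (final devoicing): /g/ is a voiced obstruent in word-final position, so it devoices to [k]. /sabuakkalejfig/ → sabuakkalejfik.

sabuakkalejfik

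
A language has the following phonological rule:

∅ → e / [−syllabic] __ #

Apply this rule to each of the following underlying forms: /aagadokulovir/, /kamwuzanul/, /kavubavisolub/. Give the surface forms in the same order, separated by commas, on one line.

aagadokulovire, kamwuzanule, kavubavisolube

/aagadokulovir/: the form ends in the consonant /r/, so [e] is inserted word-finally. → [aagadokulovire].
/kamwuzanul/: the form ends in the consonant /l/, so [e] is inserted word-finally. → [kamwuzanule].
/kavubavisolub/: the form ends in the consonant /b/, so [e] is inserted word-finally. → [kavubavisolube].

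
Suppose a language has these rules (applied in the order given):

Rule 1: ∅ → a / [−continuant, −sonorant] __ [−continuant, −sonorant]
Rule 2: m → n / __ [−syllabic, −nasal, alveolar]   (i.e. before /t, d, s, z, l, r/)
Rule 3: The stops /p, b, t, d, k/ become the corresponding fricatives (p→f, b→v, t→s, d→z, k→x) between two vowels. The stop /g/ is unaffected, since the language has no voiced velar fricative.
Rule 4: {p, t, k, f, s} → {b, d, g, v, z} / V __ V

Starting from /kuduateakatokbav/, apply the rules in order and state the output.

Rule 1 (stop-cluster a-epenthesis): /k/ and /b/ form a stop–stop cluster, so [a] is inserted between them. /kuduateakatokbav/ → kuduateakatokabav.
Rule 2 (nasal place assimilation): no segment meets the environment; /kuduateakatokabav/ is unchanged.
Rule 3 (intervocalic spirantization): /d/ is a stop between vowels /u/ and /u/, so it spirantizes to the fricative [z]. /t/ is a stop between vowels /a/ and /e/, so it spirantizes to the fricative [s]. /k/ is a stop between vowels /a/ and /a/, so it spirantizes to the fricative [x]. /t/ is a stop between vowels /a/ and /o/, so it spirantizes to the fricative [s]. /k/ is a stop between vowels /o/ and /a/, so it spirantizes to the fricative [x]. /b/ is a stop between vowels /a/ and /a/, so it spirantizes to the fricative [v]. /kuduateakatokabav/ → kuzuaseaxasoxavav.
Rule 4 (intervocalic voicing): /s/ is a voiceless obstruent between vowels /a/ and /e/, so it voices to [z]. /s/ is a voiceless obstruent between vowels /a/ and /o/, so it voices to [z]. /kuzuaseaxasoxavav/ → kuzuazeaxazoxavav.

kuzuazeaxazoxavav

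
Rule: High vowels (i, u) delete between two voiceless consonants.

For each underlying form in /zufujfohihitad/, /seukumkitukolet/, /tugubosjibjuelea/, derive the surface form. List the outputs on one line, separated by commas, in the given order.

/zufujfohihitad/: /i/ is a high vowel flanked by voiceless consonants /h/ and /h/, so it deletes. /i/ is a high vowel flanked by voiceless consonants /h/ and /t/, so it deletes. → [zufujfohhtad].
/seukumkitukolet/: /i/ is a high vowel flanked by voiceless consonants /k/ and /t/, so it deletes. /u/ is a high vowel flanked by voiceless consonants /t/ and /k/, so it deletes. → [seukumktkolet].
/tugubosjibjuelea/: the rule's environment is not met; surfaces unchanged as [tugubosjibjuelea].

zufujfohhtad, seukumktkolet, tugubosjibjuelea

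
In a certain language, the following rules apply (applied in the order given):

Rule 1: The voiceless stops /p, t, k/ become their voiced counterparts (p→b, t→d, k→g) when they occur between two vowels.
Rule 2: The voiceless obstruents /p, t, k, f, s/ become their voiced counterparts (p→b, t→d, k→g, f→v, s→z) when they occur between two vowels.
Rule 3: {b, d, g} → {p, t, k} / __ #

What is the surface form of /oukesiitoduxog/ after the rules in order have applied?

Rule 1 (intervocalic voicing): /k/ is a voiceless stop between vowels /u/ and /e/, so it voices to [g]. /t/ is a voiceless stop between vowels /i/ and /o/, so it voices to [d]. /oukesiitoduxog/ → ougesiidoduxog.
Rule 2 (intervocalic voicing): /s/ is a voiceless obstruent between vowels /e/ and /i/, so it voices to [z]. /ougesiidoduxog/ → ougeziidoduxog.
Rule 3 (final devoicing): /g/ is a voiced stop in word-final position, so it devoices to [k]. /ougeziidoduxog/ → ougeziidoduxok.

ougeziidoduxok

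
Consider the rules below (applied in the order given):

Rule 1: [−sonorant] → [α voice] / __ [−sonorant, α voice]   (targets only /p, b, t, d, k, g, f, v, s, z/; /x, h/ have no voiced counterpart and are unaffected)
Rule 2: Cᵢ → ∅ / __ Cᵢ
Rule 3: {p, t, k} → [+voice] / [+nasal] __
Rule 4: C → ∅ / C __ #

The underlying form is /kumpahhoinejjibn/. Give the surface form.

Rule 1 (regressive voicing assimilation): no segment meets the environment; /kumpahhoinejjibn/ is unchanged.
Rule 2 (degemination): /hh/ is a geminate; the first /h/ deletes. /jj/ is a geminate; the first /j/ deletes. /kumpahhoinejjibn/ → kumpahoinejibn.
Rule 3 (post-nasal voicing): /p/ is a voiceless stop immediately after the nasal /m/, so it voices to [b]. /kumpahoinejibn/ → kumbahoinejibn.
Rule 4 (final cluster simplification): /n/ is the second consonant of a word-final cluster /bn/, so it deletes. /kumbahoinejibn/ → kumbahoinejib.

kumbahoinejib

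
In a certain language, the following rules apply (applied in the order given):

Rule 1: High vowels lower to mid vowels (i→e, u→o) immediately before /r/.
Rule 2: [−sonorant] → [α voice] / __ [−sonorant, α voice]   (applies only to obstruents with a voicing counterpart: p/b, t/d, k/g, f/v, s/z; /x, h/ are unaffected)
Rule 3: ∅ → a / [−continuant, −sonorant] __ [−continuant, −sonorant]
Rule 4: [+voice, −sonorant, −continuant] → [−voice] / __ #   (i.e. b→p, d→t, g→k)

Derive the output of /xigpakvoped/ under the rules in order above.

xikapagvopet

Rule 1 (pre-rhotic lowering): no segment meets the environment; /xigpakvoped/ is unchanged.
Rule 2 (regressive voicing assimilation): /g/ precedes the voiceless obstruent /p/, so it devoices to [k] by assimilation. /k/ precedes the voiced obstruent /v/, so it voices to [g] by assimilation. /xigpakvoped/ → xikpagvoped.
Rule 3 (stop-cluster a-epenthesis): /k/ and /p/ form a stop–stop cluster, so [a] is inserted between them. /xikpagvoped/ → xikapagvoped.
Rule 4 (final devoicing): /d/ is a voiced stop in word-final position, so it devoices to [t]. /xikapagvoped/ → xikapagvopet.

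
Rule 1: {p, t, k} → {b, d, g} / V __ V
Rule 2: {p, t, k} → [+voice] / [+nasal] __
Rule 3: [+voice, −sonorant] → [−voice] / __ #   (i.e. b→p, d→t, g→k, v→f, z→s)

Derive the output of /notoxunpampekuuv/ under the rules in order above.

Rule 1 (intervocalic voicing): /t/ is a voiceless stop between vowels /o/ and /o/, so it voices to [d]. /k/ is a voiceless stop between vowels /e/ and /u/, so it voices to [g]. /notoxunpampekuuv/ → nodoxunpampeguuv.
Rule 2 (post-nasal voicing): /p/ is a voiceless stop immediately after the nasal /n/, so it voices to [b]. /p/ is a voiceless stop immediately after the nasal /m/, so it voices to [b]. /nodoxunpampeguuv/ → nodoxunbambeguuv.
Rule 3 (final devoicing): /v/ is a voiced obstruent in word-final position, so it devoices to [f]. /nodoxunbambeguuv/ → nodoxunbambeguuf.

nodoxunbambeguuf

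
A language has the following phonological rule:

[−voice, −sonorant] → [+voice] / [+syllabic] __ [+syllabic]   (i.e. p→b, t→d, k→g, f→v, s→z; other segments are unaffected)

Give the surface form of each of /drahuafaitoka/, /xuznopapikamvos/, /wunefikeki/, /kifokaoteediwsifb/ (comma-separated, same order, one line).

drahuavaidoga, xuznobabigamvos, wunevigegi, kivogaodeediwsifb

/drahuafaitoka/: /f/ is a voiceless obstruent between vowels /a/ and /a/, so it voices to [v]. /t/ is a voiceless obstruent between vowels /i/ and /o/, so it voices to [d]. /k/ is a voiceless obstruent between vowels /o/ and /a/, so it voices to [g]. → [drahuavaidoga].
/xuznopapikamvos/: /p/ is a voiceless obstruent between vowels /o/ and /a/, so it voices to [b]. /p/ is a voiceless obstruent between vowels /a/ and /i/, so it voices to [b]. /k/ is a voiceless obstruent between vowels /i/ and /a/, so it voices to [g]. → [xuznobabigamvos].
/wunefikeki/: /f/ is a voiceless obstruent between vowels /e/ and /i/, so it voices to [v]. /k/ is a voiceless obstruent between vowels /i/ and /e/, so it voices to [g]. /k/ is a voiceless obstruent between vowels /e/ and /i/, so it voices to [g]. → [wunevigegi].
/kifokaoteediwsifb/: /f/ is a voiceless obstruent between vowels /i/ and /o/, so it voices to [v]. /k/ is a voiceless obstruent between vowels /o/ and /a/, so it voices to [g]. /t/ is a voiceless obstruent between vowels /o/ and /e/, so it voices to [d]. → [kivogaodeediwsifb].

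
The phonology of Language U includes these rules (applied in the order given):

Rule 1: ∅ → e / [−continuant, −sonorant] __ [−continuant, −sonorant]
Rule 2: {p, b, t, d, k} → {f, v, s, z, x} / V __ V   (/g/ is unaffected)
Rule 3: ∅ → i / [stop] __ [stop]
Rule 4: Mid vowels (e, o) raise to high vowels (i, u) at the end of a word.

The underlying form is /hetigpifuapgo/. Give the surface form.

Rule 1 (stop-cluster e-epenthesis): /g/ and /p/ form a stop–stop cluster, so [e] is inserted between them. /p/ and /g/ form a stop–stop cluster, so [e] is inserted between them. /hetigpifuapgo/ → hetigepifuapego.
Rule 2 (intervocalic spirantization): /t/ is a stop between vowels /e/ and /i/, so it spirantizes to the fricative [s]. /p/ is a stop between vowels /e/ and /i/, so it spirantizes to the fricative [f]. /p/ is a stop between vowels /a/ and /e/, so it spirantizes to the fricative [f]. /hetigepifuapego/ → hesigefifuafego.
Rule 3 (stop-cluster i-epenthesis): no segment meets the environment; /hesigefifuafego/ is unchanged.
Rule 4 (final vowel raising): /o/ is a mid vowel in word-final position, so it raises to [u]. /hesigefifuafego/ → hesigefifuafegu.

hesigefifuafegu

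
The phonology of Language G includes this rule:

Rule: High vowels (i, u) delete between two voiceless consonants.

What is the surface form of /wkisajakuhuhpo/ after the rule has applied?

wksajakhhpo

/i/ is a high vowel flanked by voiceless consonants /k/ and /s/, so it deletes.
/u/ is a high vowel flanked by voiceless consonants /k/ and /h/, so it deletes.
/u/ is a high vowel flanked by voiceless consonants /h/ and /h/, so it deletes.
Surface form: [wksajakhhpo].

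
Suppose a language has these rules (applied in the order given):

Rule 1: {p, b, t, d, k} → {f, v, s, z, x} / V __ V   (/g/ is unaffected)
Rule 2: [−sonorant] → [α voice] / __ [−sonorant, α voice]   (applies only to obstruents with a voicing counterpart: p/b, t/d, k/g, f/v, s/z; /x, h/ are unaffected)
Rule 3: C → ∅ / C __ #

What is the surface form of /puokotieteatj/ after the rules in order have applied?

Rule 1 (intervocalic spirantization): /k/ is a stop between vowels /o/ and /o/, so it spirantizes to the fricative [x]. /t/ is a stop between vowels /o/ and /i/, so it spirantizes to the fricative [s]. /t/ is a stop between vowels /e/ and /e/, so it spirantizes to the fricative [s]. /puokotieteatj/ → puoxosieseatj.
Rule 2 (regressive voicing assimilation): no segment meets the environment; /puoxosieseatj/ is unchanged.
Rule 3 (final cluster simplification): /j/ is the second consonant of a word-final cluster /tj/, so it deletes. /puoxosieseatj/ → puoxosieseat.

puoxosieseat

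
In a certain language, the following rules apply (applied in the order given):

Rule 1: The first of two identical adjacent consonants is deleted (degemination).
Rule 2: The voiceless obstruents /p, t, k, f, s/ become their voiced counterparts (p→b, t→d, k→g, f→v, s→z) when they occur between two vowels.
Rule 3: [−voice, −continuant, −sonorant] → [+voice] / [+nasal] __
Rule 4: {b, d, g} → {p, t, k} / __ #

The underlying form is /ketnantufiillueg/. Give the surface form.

Rule 1 (degemination): /ll/ is a geminate; the first /l/ deletes. /ketnantufiillueg/ → ketnantufiilueg.
Rule 2 (intervocalic voicing): /f/ is a voiceless obstruent between vowels /u/ and /i/, so it voices to [v]. /ketnantufiilueg/ → ketnantuviilueg.
Rule 3 (post-nasal voicing): /t/ is a voiceless stop immediately after the nasal /n/, so it voices to [d]. /ketnantuviilueg/ → ketnanduviilueg.
Rule 4 (final devoicing): /g/ is a voiced stop in word-final position, so it devoices to [k]. /ketnanduviilueg/ → ketnanduviiluek.

ketnanduviiluek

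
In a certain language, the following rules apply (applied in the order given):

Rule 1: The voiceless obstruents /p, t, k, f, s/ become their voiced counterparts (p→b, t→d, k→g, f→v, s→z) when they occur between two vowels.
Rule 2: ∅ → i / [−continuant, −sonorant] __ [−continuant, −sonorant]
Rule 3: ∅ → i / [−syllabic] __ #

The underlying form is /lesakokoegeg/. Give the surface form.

lezagogoegegi

Rule 1 (intervocalic voicing): /s/ is a voiceless obstruent between vowels /e/ and /a/, so it voices to [z]. /k/ is a voiceless obstruent between vowels /a/ and /o/, so it voices to [g]. /k/ is a voiceless obstruent between vowels /o/ and /o/, so it voices to [g]. /lesakokoegeg/ → lezagogoegeg.
Rule 2 (stop-cluster i-epenthesis): no segment meets the environment; /lezagogoegeg/ is unchanged.
Rule 3 (final i-epenthesis): the form ends in the consonant /g/, so [i] is inserted word-finally. /lezagogoegeg/ → lezagogoegegi.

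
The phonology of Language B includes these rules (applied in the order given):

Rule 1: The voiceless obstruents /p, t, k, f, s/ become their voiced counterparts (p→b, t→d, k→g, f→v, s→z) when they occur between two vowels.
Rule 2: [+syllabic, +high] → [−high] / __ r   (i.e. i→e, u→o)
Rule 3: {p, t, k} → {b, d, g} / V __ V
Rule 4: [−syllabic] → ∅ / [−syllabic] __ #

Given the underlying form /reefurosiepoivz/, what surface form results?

Rule 1 (intervocalic voicing): /f/ is a voiceless obstruent between vowels /e/ and /u/, so it voices to [v]. /s/ is a voiceless obstruent between vowels /o/ and /i/, so it voices to [z]. /p/ is a voiceless obstruent between vowels /e/ and /o/, so it voices to [b]. /reefurosiepoivz/ → reevurozieboivz.
Rule 2 (pre-rhotic lowering): /u/ is a high vowel immediately before /r/, so it lowers to [o]. /reevurozieboivz/ → reevorozieboivz.
Rule 3 (intervocalic voicing): no segment meets the environment; /reevorozieboivz/ is unchanged.
Rule 4 (final cluster simplification): /z/ is the second consonant of a word-final cluster /vz/, so it deletes. /reevorozieboivz/ → reevorozieboiv.

reevorozieboiv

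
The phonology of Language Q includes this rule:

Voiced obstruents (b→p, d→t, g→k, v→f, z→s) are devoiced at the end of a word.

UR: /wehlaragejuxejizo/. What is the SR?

No segment of /wehlaragejuxejizo/ meets the structural description of the rule, so the form surfaces unchanged.

wehlaragejuxejizo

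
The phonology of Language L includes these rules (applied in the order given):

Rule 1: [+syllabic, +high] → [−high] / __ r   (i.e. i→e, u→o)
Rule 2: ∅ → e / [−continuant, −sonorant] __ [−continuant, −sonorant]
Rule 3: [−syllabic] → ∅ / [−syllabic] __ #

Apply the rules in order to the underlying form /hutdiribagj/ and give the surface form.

hutederibag

Rule 1 (pre-rhotic lowering): /i/ is a high vowel immediately before /r/, so it lowers to [e]. /hutdiribagj/ → hutderibagj.
Rule 2 (stop-cluster e-epenthesis): /t/ and /d/ form a stop–stop cluster, so [e] is inserted between them. /hutderibagj/ → hutederibagj.
Rule 3 (final cluster simplification): /j/ is the second consonant of a word-final cluster /gj/, so it deletes. /hutederibagj/ → hutederibag.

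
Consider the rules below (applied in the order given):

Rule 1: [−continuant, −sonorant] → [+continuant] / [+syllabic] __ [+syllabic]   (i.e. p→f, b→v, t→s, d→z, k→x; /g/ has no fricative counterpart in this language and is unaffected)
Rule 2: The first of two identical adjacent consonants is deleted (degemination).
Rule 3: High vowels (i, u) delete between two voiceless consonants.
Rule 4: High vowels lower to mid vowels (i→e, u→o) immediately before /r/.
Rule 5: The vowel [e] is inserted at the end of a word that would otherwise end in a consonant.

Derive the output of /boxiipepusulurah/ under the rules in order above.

Rule 1 (intervocalic spirantization): /p/ is a stop between vowels /i/ and /e/, so it spirantizes to the fricative [f]. /p/ is a stop between vowels /e/ and /u/, so it spirantizes to the fricative [f]. /boxiipepusulurah/ → boxiifefusulurah.
Rule 2 (degemination): no segment meets the environment; /boxiifefusulurah/ is unchanged.
Rule 3 (high vowel syncope): /u/ is a high vowel flanked by voiceless consonants /f/ and /s/, so it deletes. /boxiifefusulurah/ → boxiifefsulurah.
Rule 4 (pre-rhotic lowering): /u/ is a high vowel immediately before /r/, so it lowers to [o]. /boxiifefsulurah/ → boxiifefsulorah.
Rule 5 (final e-epenthesis): the form ends in the consonant /h/, so [e] is inserted word-finally. /boxiifefsulorah/ → boxiifefsulorahe.

boxiifefsulorahe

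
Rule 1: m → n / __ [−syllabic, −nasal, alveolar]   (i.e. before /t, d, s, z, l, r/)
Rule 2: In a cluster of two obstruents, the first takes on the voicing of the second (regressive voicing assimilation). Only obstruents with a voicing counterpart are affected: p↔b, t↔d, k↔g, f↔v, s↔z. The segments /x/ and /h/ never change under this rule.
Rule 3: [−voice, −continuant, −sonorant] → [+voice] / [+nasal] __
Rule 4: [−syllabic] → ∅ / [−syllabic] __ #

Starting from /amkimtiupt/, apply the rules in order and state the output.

Rule 1 (nasal place assimilation): /m/ precedes the alveolar consonant /t/, so it assimilates in place to [n]. /amkimtiupt/ → amkintiupt.
Rule 2 (regressive voicing assimilation): no segment meets the environment; /amkintiupt/ is unchanged.
Rule 3 (post-nasal voicing): /k/ is a voiceless stop immediately after the nasal /m/, so it voices to [g]. /t/ is a voiceless stop immediately after the nasal /n/, so it voices to [d]. /amkintiupt/ → amgindiupt.
Rule 4 (final cluster simplification): /t/ is the second consonant of a word-final cluster /pt/, so it deletes. /amgindiupt/ → amgindiup.

amgindiup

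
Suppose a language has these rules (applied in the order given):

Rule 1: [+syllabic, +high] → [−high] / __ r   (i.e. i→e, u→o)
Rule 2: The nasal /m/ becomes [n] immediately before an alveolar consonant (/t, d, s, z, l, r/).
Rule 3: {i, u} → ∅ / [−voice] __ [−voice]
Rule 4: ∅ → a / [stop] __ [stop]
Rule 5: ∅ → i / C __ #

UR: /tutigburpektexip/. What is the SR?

tatigaborpekatexpi

Rule 1 (pre-rhotic lowering): /u/ is a high vowel immediately before /r/, so it lowers to [o]. /tutigburpektexip/ → tutigborpektexip.
Rule 2 (nasal place assimilation): no segment meets the environment; /tutigborpektexip/ is unchanged.
Rule 3 (high vowel syncope): /u/ is a high vowel flanked by voiceless consonants /t/ and /t/, so it deletes. /i/ is a high vowel flanked by voiceless consonants /x/ and /p/, so it deletes. /tutigborpektexip/ → ttigborpektexp.
Rule 4 (stop-cluster a-epenthesis): /t/ and /t/ form a stop–stop cluster, so [a] is inserted between them. /g/ and /b/ form a stop–stop cluster, so [a] is inserted between them. /k/ and /t/ form a stop–stop cluster, so [a] is inserted between them. /ttigborpektexp/ → tatigaborpekatexp.
Rule 5 (final i-epenthesis): the form ends in the consonant /p/, so [i] is inserted word-finally. /tatigaborpekatexp/ → tatigaborpekatexpi.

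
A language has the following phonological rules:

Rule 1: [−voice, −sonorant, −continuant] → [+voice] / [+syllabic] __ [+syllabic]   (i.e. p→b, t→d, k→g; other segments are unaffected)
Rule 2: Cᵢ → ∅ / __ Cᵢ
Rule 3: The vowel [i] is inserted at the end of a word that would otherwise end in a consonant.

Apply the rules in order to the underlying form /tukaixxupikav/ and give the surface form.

Rule 1 (intervocalic voicing): /k/ is a voiceless stop between vowels /u/ and /a/, so it voices to [g]. /p/ is a voiceless stop between vowels /u/ and /i/, so it voices to [b]. /k/ is a voiceless stop between vowels /i/ and /a/, so it voices to [g]. /tukaixxupikav/ → tugaixxubigav.
Rule 2 (degemination): /xx/ is a geminate; the first /x/ deletes. /tugaixxubigav/ → tugaixubigav.
Rule 3 (final i-epenthesis): the form ends in the consonant /v/, so [i] is inserted word-finally. /tugaixubigav/ → tugaixubigavi.

tugaixubigavi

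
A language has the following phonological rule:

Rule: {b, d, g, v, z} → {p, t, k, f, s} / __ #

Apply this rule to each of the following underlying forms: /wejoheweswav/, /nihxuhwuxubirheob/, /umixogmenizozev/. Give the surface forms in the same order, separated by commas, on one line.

wejoheweswaf, nihxuhwuxubirheop, umixogmenizozef

/wejoheweswav/: /v/ is a voiced obstruent in word-final position, so it devoices to [f]. → [wejoheweswaf].
/nihxuhwuxubirheob/: /b/ is a voiced obstruent in word-final position, so it devoices to [p]. → [nihxuhwuxubirheop].
/umixogmenizozev/: /v/ is a voiced obstruent in word-final position, so it devoices to [f]. → [umixogmenizozef].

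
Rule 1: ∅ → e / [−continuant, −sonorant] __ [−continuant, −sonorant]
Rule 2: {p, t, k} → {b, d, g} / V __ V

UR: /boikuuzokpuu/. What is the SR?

boiguuzogebuu

Rule 1 (stop-cluster e-epenthesis): /k/ and /p/ form a stop–stop cluster, so [e] is inserted between them. /boikuuzokpuu/ → boikuuzokepuu.
Rule 2 (intervocalic voicing): /k/ is a voiceless stop between vowels /i/ and /u/, so it voices to [g]. /k/ is a voiceless stop between vowels /o/ and /e/, so it voices to [g]. /p/ is a voiceless stop between vowels /e/ and /u/, so it voices to [b]. /boikuuzokepuu/ → boiguuzogebuu.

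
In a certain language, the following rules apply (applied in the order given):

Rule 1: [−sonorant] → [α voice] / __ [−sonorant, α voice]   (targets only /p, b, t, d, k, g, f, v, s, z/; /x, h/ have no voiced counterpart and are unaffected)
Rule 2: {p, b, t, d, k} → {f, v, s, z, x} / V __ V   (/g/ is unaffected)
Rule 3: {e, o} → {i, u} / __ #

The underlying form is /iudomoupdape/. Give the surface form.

iuzomoubdafi

Rule 1 (regressive voicing assimilation): /p/ precedes the voiced obstruent /d/, so it voices to [b] by assimilation. /iudomoupdape/ → iudomoubdape.
Rule 2 (intervocalic spirantization): /d/ is a stop between vowels /u/ and /o/, so it spirantizes to the fricative [z]. /p/ is a stop between vowels /a/ and /e/, so it spirantizes to the fricative [f]. /iudomoubdape/ → iuzomoubdafe.
Rule 3 (final vowel raising): /e/ is a mid vowel in word-final position, so it raises to [i]. /iuzomoubdafe/ → iuzomoubdafi.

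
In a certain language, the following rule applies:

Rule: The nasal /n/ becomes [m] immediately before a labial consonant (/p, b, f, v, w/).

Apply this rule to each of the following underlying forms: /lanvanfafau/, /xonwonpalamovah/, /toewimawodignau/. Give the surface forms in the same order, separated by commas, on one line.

/lanvanfafau/: /n/ precedes the labial consonant /v/, so it assimilates in place to [m]. /n/ precedes the labial consonant /f/, so it assimilates in place to [m]. → [lamvamfafau].
/xonwonpalamovah/: /n/ precedes the labial consonant /w/, so it assimilates in place to [m]. /n/ precedes the labial consonant /p/, so it assimilates in place to [m]. → [xomwompalamovah].
/toewimawodignau/: the rule's environment is not met; surfaces unchanged as [toewimawodignau].

lamvamfafau, xomwompalamovah, toewimawodignau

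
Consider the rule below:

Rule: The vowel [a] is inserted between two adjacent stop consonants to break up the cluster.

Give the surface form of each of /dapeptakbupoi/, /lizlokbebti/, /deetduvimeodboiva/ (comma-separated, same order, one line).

dapepatakabupoi, lizlokabebati, deetaduvimeodaboiva

/dapeptakbupoi/: /p/ and /t/ form a stop–stop cluster, so [a] is inserted between them. /k/ and /b/ form a stop–stop cluster, so [a] is inserted between them. → [dapepatakabupoi].
/lizlokbebti/: /k/ and /b/ form a stop–stop cluster, so [a] is inserted between them. /b/ and /t/ form a stop–stop cluster, so [a] is inserted between them. → [lizlokabebati].
/deetduvimeodboiva/: /t/ and /d/ form a stop–stop cluster, so [a] is inserted between them. /d/ and /b/ form a stop–stop cluster, so [a] is inserted between them. → [deetaduvimeodaboiva].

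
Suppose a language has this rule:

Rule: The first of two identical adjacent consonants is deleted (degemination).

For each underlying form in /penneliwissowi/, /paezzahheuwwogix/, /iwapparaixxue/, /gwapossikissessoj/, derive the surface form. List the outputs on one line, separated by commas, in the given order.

/penneliwissowi/: /nn/ is a geminate; the first /n/ deletes. /ss/ is a geminate; the first /s/ deletes. → [peneliwisowi].
/paezzahheuwwogix/: /zz/ is a geminate; the first /z/ deletes. /hh/ is a geminate; the first /h/ deletes. /ww/ is a geminate; the first /w/ deletes. → [paezaheuwogix].
/iwapparaixxue/: /pp/ is a geminate; the first /p/ deletes. /xx/ is a geminate; the first /x/ deletes. → [iwaparaixue].
/gwapossikissessoj/: /ss/ is a geminate; the first /s/ deletes. /ss/ is a geminate; the first /s/ deletes. /ss/ is a geminate; the first /s/ deletes. → [gwaposikisesoj].

peneliwisowi, paezaheuwogix, iwaparaixue, gwaposikisesoj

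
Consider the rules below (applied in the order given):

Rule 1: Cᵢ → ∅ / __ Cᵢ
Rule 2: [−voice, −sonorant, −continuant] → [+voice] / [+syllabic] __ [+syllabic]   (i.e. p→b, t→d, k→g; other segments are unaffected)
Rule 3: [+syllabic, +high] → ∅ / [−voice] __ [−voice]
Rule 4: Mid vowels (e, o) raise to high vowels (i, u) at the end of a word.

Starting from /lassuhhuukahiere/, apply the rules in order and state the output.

lashuugahieri

Rule 1 (degemination): /ss/ is a geminate; the first /s/ deletes. /hh/ is a geminate; the first /h/ deletes. /lassuhhuukahiere/ → lasuhuukahiere.
Rule 2 (intervocalic voicing): /k/ is a voiceless stop between vowels /u/ and /a/, so it voices to [g]. /lasuhuukahiere/ → lasuhuugahiere.
Rule 3 (high vowel syncope): /u/ is a high vowel flanked by voiceless consonants /s/ and /h/, so it deletes. /lasuhuugahiere/ → lashuugahiere.
Rule 4 (final vowel raising): /e/ is a mid vowel in word-final position, so it raises to [i]. /lashuugahiere/ → lashuugahieri.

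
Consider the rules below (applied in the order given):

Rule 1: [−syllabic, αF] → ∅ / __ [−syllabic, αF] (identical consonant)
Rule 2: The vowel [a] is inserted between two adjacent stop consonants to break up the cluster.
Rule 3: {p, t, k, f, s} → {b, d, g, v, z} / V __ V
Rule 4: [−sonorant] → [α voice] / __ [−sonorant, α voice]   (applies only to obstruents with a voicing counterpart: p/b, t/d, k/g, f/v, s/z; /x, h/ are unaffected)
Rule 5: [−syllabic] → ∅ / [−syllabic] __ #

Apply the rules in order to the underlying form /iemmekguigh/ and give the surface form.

Rule 1 (degemination): /mm/ is a geminate; the first /m/ deletes. /iemmekguigh/ → iemekguigh.
Rule 2 (stop-cluster a-epenthesis): /k/ and /g/ form a stop–stop cluster, so [a] is inserted between them. /iemekguigh/ → iemekaguigh.
Rule 3 (intervocalic voicing): /k/ is a voiceless obstruent between vowels /e/ and /a/, so it voices to [g]. /iemekaguigh/ → iemegaguigh.
Rule 4 (regressive voicing assimilation): /g/ precedes the voiceless obstruent /h/, so it devoices to [k] by assimilation. /iemegaguigh/ → iemegaguikh.
Rule 5 (final cluster simplification): /h/ is the second consonant of a word-final cluster /kh/, so it deletes. /iemegaguikh/ → iemegaguik.

iemegaguik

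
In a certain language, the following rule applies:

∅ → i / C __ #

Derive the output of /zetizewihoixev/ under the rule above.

zetizewihoixevi

the form ends in the consonant /v/, so [i] is inserted word-finally.
Surface form: [zetizewihoixevi].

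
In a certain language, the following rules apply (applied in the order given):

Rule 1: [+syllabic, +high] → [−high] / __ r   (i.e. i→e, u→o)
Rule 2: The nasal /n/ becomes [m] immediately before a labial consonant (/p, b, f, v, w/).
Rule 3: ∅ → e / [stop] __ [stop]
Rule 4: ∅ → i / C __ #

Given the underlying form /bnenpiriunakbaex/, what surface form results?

bnemperiunakebaexi

Rule 1 (pre-rhotic lowering): /i/ is a high vowel immediately before /r/, so it lowers to [e]. /bnenpiriunakbaex/ → bnenperiunakbaex.
Rule 2 (nasal place assimilation): /n/ precedes the labial consonant /p/, so it assimilates in place to [m]. /bnenperiunakbaex/ → bnemperiunakbaex.
Rule 3 (stop-cluster e-epenthesis): /k/ and /b/ form a stop–stop cluster, so [e] is inserted between them. /bnemperiunakbaex/ → bnemperiunakebaex.
Rule 4 (final i-epenthesis): the form ends in the consonant /x/, so [i] is inserted word-finally. /bnemperiunakebaex/ → bnemperiunakebaexi.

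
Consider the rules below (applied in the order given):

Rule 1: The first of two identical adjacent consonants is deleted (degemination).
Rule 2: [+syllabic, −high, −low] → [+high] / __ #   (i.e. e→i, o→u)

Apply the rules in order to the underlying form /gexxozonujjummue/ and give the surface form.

Rule 1 (degemination): /xx/ is a geminate; the first /x/ deletes. /jj/ is a geminate; the first /j/ deletes. /mm/ is a geminate; the first /m/ deletes. /gexxozonujjummue/ → gexozonujumue.
Rule 2 (final vowel raising): /e/ is a mid vowel in word-final position, so it raises to [i]. /gexozonujumue/ → gexozonujumui.

gexozonujumui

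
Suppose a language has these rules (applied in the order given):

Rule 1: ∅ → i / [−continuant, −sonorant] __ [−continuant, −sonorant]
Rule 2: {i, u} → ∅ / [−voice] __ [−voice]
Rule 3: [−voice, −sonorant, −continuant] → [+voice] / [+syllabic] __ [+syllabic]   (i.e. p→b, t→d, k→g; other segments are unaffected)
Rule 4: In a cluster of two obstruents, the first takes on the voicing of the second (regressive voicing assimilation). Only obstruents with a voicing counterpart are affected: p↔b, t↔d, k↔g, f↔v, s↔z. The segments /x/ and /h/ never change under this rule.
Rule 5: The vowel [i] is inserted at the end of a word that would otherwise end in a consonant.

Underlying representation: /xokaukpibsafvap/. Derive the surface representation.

xogaukpipsavvapi

Rule 1 (stop-cluster i-epenthesis): /k/ and /p/ form a stop–stop cluster, so [i] is inserted between them. /xokaukpibsafvap/ → xokaukipibsafvap.
Rule 2 (high vowel syncope): /i/ is a high vowel flanked by voiceless consonants /k/ and /p/, so it deletes. /xokaukipibsafvap/ → xokaukpibsafvap.
Rule 3 (intervocalic voicing): /k/ is a voiceless stop between vowels /o/ and /a/, so it voices to [g]. /xokaukpibsafvap/ → xogaukpibsafvap.
Rule 4 (regressive voicing assimilation): /b/ precedes the voiceless obstruent /s/, so it devoices to [p] by assimilation. /f/ precedes the voiced obstruent /v/, so it voices to [v] by assimilation. /xogaukpibsafvap/ → xogaukpipsavvap.
Rule 5 (final i-epenthesis): the form ends in the consonant /p/, so [i] is inserted word-finally. /xogaukpipsavvap/ → xogaukpipsavvapi.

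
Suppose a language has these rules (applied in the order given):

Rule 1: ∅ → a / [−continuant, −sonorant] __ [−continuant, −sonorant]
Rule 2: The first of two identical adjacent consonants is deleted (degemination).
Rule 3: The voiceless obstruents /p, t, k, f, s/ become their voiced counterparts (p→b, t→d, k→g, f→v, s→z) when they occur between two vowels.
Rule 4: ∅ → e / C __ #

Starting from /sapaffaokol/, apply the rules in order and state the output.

sabavaogole

Rule 1 (stop-cluster a-epenthesis): no segment meets the environment; /sapaffaokol/ is unchanged.
Rule 2 (degemination): /ff/ is a geminate; the first /f/ deletes. /sapaffaokol/ → sapafaokol.
Rule 3 (intervocalic voicing): /p/ is a voiceless obstruent between vowels /a/ and /a/, so it voices to [b]. /f/ is a voiceless obstruent between vowels /a/ and /a/, so it voices to [v]. /k/ is a voiceless obstruent between vowels /o/ and /o/, so it voices to [g]. /sapafaokol/ → sabavaogol.
Rule 4 (final e-epenthesis): the form ends in the consonant /l/, so [e] is inserted word-finally. /sabavaogol/ → sabavaogole.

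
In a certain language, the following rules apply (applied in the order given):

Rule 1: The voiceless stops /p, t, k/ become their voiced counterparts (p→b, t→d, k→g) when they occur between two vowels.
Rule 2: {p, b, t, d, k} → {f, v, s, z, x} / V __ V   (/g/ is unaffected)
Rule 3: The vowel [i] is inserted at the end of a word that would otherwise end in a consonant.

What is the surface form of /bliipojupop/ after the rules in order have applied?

bliivojuvopi

Rule 1 (intervocalic voicing): /p/ is a voiceless stop between vowels /i/ and /o/, so it voices to [b]. /p/ is a voiceless stop between vowels /u/ and /o/, so it voices to [b]. /bliipojupop/ → bliibojubop.
Rule 2 (intervocalic spirantization): /b/ is a stop between vowels /i/ and /o/, so it spirantizes to the fricative [v]. /b/ is a stop between vowels /u/ and /o/, so it spirantizes to the fricative [v]. /bliibojubop/ → bliivojuvop.
Rule 3 (final i-epenthesis): the form ends in the consonant /p/, so [i] is inserted word-finally. /bliivojuvop/ → bliivojuvopi.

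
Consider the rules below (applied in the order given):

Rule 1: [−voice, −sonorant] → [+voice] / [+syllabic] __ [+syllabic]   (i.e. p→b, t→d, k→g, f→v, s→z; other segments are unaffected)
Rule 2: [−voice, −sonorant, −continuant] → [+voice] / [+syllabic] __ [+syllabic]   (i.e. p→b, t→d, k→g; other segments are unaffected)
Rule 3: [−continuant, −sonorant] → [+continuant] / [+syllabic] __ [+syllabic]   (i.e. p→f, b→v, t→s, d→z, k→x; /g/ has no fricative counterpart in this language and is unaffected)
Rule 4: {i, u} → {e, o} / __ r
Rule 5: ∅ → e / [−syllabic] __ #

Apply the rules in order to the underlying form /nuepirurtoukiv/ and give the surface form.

nueverortougive

Rule 1 (intervocalic voicing): /p/ is a voiceless obstruent between vowels /e/ and /i/, so it voices to [b]. /k/ is a voiceless obstruent between vowels /u/ and /i/, so it voices to [g]. /nuepirurtoukiv/ → nuebirurtougiv.
Rule 2 (intervocalic voicing): no segment meets the environment; /nuebirurtougiv/ is unchanged.
Rule 3 (intervocalic spirantization): /b/ is a stop between vowels /e/ and /i/, so it spirantizes to the fricative [v]. /nuebirurtougiv/ → nuevirurtougiv.
Rule 4 (pre-rhotic lowering): /i/ is a high vowel immediately before /r/, so it lowers to [e]. /u/ is a high vowel immediately before /r/, so it lowers to [o]. /nuevirurtougiv/ → nueverortougiv.
Rule 5 (final e-epenthesis): the form ends in the consonant /v/, so [e] is inserted word-finally. /nueverortougiv/ → nueverortougive.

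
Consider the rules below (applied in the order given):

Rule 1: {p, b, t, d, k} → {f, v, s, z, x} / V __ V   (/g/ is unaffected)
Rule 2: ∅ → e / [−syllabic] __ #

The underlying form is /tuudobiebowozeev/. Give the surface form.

Rule 1 (intervocalic spirantization): /d/ is a stop between vowels /u/ and /o/, so it spirantizes to the fricative [z]. /b/ is a stop between vowels /o/ and /i/, so it spirantizes to the fricative [v]. /b/ is a stop between vowels /e/ and /o/, so it spirantizes to the fricative [v]. /tuudobiebowozeev/ → tuuzovievowozeev.
Rule 2 (final e-epenthesis): the form ends in the consonant /v/, so [e] is inserted word-finally. /tuuzovievowozeev/ → tuuzovievowozeeve.

tuuzovievowozeeve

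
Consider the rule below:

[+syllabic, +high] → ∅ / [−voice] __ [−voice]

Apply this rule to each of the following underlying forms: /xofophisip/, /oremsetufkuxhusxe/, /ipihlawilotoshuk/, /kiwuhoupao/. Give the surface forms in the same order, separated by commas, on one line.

xofophsp, oremsetfkxhsxe, iphlawilotoshk, kiwuhoupao

/xofophisip/: /i/ is a high vowel flanked by voiceless consonants /h/ and /s/, so it deletes. /i/ is a high vowel flanked by voiceless consonants /s/ and /p/, so it deletes. → [xofophsp].
/oremsetufkuxhusxe/: /u/ is a high vowel flanked by voiceless consonants /t/ and /f/, so it deletes. /u/ is a high vowel flanked by voiceless consonants /k/ and /x/, so it deletes. /u/ is a high vowel flanked by voiceless consonants /h/ and /s/, so it deletes. → [oremsetfkxhsxe].
/ipihlawilotoshuk/: /i/ is a high vowel flanked by voiceless consonants /p/ and /h/, so it deletes. /u/ is a high vowel flanked by voiceless consonants /h/ and /k/, so it deletes. → [iphlawilotoshk].
/kiwuhoupao/: the rule's environment is not met; surfaces unchanged as [kiwuhoupao].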